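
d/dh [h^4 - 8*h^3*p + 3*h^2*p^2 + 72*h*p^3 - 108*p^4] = 4*h^3 - 24*h^2*p + 6*h*p^2 + 72*p^3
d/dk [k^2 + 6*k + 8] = 2*k + 6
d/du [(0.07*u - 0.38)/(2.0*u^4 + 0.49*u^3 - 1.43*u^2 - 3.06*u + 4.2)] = (-0.42*u^4 + 2.9714*u^3 + 0.6587*u^2 - 1.0868*u - 0.8688)/(4.0*u^8 + 1.96*u^7 - 5.4799*u^6 - 13.6414*u^5 + 15.8461*u^4 + 12.8676*u^3 - 2.6484*u^2 - 25.704*u + 17.64)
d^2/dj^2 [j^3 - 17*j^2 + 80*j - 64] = 6*j - 34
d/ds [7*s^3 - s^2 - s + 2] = 21*s^2 - 2*s - 1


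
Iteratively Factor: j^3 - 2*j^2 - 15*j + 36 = (j - 3)*(j^2 + j - 12) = (j - 3)^2*(j + 4)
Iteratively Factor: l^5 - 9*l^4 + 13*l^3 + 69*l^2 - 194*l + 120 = (l - 2)*(l^4 - 7*l^3 - l^2 + 67*l - 60) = (l - 4)*(l - 2)*(l^3 - 3*l^2 - 13*l + 15) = (l - 4)*(l - 2)*(l - 1)*(l^2 - 2*l - 15) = (l - 5)*(l - 4)*(l - 2)*(l - 1)*(l + 3)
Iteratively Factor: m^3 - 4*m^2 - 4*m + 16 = (m - 2)*(m^2 - 2*m - 8) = (m - 2)*(m + 2)*(m - 4)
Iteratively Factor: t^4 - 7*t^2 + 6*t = (t + 3)*(t^3 - 3*t^2 + 2*t) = (t - 1)*(t + 3)*(t^2 - 2*t) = t*(t - 1)*(t + 3)*(t - 2)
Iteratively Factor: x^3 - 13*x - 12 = (x + 3)*(x^2 - 3*x - 4) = (x - 4)*(x + 3)*(x + 1)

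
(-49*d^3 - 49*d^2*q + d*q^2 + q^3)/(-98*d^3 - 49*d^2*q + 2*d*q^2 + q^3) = (d + q)/(2*d + q)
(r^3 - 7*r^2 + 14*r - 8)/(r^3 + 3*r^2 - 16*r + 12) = (r - 4)/(r + 6)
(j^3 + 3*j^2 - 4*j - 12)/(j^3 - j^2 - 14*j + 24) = (j^2 + 5*j + 6)/(j^2 + j - 12)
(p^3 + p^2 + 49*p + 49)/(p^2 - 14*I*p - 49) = (p^2 + p*(1 + 7*I) + 7*I)/(p - 7*I)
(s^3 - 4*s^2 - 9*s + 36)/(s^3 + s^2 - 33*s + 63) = (s^2 - s - 12)/(s^2 + 4*s - 21)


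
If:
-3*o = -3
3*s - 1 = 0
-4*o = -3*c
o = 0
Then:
No Solution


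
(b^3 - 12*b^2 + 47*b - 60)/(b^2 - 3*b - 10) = (b^2 - 7*b + 12)/(b + 2)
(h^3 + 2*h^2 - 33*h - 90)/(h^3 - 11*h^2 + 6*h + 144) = (h + 5)/(h - 8)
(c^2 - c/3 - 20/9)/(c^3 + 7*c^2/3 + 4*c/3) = (c - 5/3)/(c*(c + 1))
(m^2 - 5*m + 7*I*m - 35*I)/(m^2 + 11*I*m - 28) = (m - 5)/(m + 4*I)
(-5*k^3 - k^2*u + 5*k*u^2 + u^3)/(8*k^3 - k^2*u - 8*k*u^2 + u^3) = (5*k + u)/(-8*k + u)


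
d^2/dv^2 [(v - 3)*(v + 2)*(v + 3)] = 6*v + 4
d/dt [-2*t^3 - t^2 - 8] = 2*t*(-3*t - 1)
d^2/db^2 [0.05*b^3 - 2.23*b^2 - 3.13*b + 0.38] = 0.3*b - 4.46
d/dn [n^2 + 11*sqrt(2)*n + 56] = 2*n + 11*sqrt(2)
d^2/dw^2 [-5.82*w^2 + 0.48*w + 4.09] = -11.6400000000000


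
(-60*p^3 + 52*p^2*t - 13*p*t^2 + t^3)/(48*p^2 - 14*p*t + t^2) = (-10*p^2 + 7*p*t - t^2)/(8*p - t)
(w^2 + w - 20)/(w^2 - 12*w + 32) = (w + 5)/(w - 8)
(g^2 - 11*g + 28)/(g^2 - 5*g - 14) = (g - 4)/(g + 2)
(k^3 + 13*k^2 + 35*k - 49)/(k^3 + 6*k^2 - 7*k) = (k + 7)/k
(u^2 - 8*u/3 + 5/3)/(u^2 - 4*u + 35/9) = 3*(u - 1)/(3*u - 7)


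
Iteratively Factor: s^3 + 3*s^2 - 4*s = (s - 1)*(s^2 + 4*s) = s*(s - 1)*(s + 4)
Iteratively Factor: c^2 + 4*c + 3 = (c + 3)*(c + 1)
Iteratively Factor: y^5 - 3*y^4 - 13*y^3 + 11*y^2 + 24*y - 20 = (y + 2)*(y^4 - 5*y^3 - 3*y^2 + 17*y - 10) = (y - 1)*(y + 2)*(y^3 - 4*y^2 - 7*y + 10) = (y - 1)^2*(y + 2)*(y^2 - 3*y - 10) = (y - 1)^2*(y + 2)^2*(y - 5)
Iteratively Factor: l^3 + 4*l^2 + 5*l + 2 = (l + 1)*(l^2 + 3*l + 2) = (l + 1)^2*(l + 2)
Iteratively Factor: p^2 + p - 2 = (p + 2)*(p - 1)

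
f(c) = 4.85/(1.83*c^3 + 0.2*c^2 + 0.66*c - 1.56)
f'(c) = 4.85*(-5.49*c^2 - 0.4*c - 0.66)/(1.83*c^3 + 0.2*c^2 + 0.66*c - 1.56)^2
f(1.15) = 2.16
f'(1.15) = -8.05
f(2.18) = 0.25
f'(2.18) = -0.34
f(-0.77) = -1.74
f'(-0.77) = -2.26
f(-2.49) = -0.16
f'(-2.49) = -0.18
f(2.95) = 0.10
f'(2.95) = -0.10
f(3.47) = 0.06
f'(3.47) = -0.05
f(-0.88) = -1.50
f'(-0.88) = -2.12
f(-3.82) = -0.05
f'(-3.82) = -0.04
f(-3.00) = -0.09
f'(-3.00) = -0.09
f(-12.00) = -0.00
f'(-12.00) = -0.00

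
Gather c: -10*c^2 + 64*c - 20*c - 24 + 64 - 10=-10*c^2 + 44*c + 30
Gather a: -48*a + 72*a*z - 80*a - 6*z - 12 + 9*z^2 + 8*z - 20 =a*(72*z - 128) + 9*z^2 + 2*z - 32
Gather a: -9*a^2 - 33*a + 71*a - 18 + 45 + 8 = -9*a^2 + 38*a + 35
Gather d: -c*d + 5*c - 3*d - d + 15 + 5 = 5*c + d*(-c - 4) + 20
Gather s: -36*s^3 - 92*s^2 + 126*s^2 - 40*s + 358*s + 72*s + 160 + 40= -36*s^3 + 34*s^2 + 390*s + 200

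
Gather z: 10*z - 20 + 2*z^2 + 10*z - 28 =2*z^2 + 20*z - 48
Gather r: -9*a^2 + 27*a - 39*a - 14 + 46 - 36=-9*a^2 - 12*a - 4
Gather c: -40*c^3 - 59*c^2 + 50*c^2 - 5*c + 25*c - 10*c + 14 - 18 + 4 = -40*c^3 - 9*c^2 + 10*c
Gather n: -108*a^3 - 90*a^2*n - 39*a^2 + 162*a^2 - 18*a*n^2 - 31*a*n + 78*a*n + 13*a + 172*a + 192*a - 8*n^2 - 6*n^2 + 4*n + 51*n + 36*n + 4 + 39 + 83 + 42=-108*a^3 + 123*a^2 + 377*a + n^2*(-18*a - 14) + n*(-90*a^2 + 47*a + 91) + 168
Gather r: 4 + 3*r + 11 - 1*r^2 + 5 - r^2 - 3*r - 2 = 18 - 2*r^2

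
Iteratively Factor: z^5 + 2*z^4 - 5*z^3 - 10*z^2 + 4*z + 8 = (z + 1)*(z^4 + z^3 - 6*z^2 - 4*z + 8) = (z - 2)*(z + 1)*(z^3 + 3*z^2 - 4) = (z - 2)*(z - 1)*(z + 1)*(z^2 + 4*z + 4) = (z - 2)*(z - 1)*(z + 1)*(z + 2)*(z + 2)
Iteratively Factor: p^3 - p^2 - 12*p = (p - 4)*(p^2 + 3*p) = (p - 4)*(p + 3)*(p)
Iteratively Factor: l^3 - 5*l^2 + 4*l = (l - 4)*(l^2 - l) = l*(l - 4)*(l - 1)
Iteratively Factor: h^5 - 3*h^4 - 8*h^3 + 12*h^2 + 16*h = (h - 2)*(h^4 - h^3 - 10*h^2 - 8*h) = h*(h - 2)*(h^3 - h^2 - 10*h - 8) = h*(h - 4)*(h - 2)*(h^2 + 3*h + 2) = h*(h - 4)*(h - 2)*(h + 2)*(h + 1)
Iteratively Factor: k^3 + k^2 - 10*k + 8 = (k - 2)*(k^2 + 3*k - 4) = (k - 2)*(k - 1)*(k + 4)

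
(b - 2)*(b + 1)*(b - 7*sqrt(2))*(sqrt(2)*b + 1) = sqrt(2)*b^4 - 13*b^3 - sqrt(2)*b^3 - 9*sqrt(2)*b^2 + 13*b^2 + 7*sqrt(2)*b + 26*b + 14*sqrt(2)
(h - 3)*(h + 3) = h^2 - 9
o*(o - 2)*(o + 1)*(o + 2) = o^4 + o^3 - 4*o^2 - 4*o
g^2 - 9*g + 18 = (g - 6)*(g - 3)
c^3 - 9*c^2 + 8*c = c*(c - 8)*(c - 1)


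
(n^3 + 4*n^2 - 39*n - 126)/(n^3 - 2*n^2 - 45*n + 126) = (n + 3)/(n - 3)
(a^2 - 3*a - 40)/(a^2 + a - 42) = (a^2 - 3*a - 40)/(a^2 + a - 42)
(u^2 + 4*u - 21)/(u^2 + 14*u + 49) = (u - 3)/(u + 7)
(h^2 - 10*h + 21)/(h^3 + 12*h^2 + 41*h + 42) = (h^2 - 10*h + 21)/(h^3 + 12*h^2 + 41*h + 42)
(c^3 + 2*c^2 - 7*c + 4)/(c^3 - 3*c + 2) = (c + 4)/(c + 2)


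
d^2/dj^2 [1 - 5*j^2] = -10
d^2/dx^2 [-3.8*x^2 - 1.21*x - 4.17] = -7.60000000000000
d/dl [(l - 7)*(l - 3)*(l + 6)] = 3*l^2 - 8*l - 39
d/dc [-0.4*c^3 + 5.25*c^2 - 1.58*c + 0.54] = -1.2*c^2 + 10.5*c - 1.58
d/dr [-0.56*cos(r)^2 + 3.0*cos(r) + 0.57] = (1.12*cos(r) - 3.0)*sin(r)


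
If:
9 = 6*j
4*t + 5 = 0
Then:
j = 3/2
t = -5/4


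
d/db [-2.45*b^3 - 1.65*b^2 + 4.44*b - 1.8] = -7.35*b^2 - 3.3*b + 4.44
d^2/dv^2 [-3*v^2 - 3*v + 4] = -6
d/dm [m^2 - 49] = 2*m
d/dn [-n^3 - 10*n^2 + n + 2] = -3*n^2 - 20*n + 1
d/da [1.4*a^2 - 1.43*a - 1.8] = 2.8*a - 1.43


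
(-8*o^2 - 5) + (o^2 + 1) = -7*o^2 - 4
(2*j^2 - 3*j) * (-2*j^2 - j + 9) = -4*j^4 + 4*j^3 + 21*j^2 - 27*j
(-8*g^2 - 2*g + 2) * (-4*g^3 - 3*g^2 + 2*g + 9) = 32*g^5 + 32*g^4 - 18*g^3 - 82*g^2 - 14*g + 18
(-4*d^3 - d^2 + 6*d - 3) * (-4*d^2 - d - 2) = 16*d^5 + 8*d^4 - 15*d^3 + 8*d^2 - 9*d + 6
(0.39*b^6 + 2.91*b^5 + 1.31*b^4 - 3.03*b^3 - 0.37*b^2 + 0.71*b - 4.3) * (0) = 0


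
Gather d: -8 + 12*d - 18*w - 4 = 12*d - 18*w - 12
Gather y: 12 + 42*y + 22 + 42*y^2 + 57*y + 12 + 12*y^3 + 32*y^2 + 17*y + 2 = 12*y^3 + 74*y^2 + 116*y + 48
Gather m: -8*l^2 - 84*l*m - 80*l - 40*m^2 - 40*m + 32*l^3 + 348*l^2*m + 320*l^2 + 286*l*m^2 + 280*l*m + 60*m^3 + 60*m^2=32*l^3 + 312*l^2 - 80*l + 60*m^3 + m^2*(286*l + 20) + m*(348*l^2 + 196*l - 40)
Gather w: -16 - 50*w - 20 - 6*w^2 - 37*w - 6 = -6*w^2 - 87*w - 42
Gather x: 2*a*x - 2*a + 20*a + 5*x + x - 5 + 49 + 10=18*a + x*(2*a + 6) + 54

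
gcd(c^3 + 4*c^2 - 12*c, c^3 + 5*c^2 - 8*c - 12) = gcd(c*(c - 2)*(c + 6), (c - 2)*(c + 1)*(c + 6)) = c^2 + 4*c - 12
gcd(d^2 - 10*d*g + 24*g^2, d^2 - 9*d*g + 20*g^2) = d - 4*g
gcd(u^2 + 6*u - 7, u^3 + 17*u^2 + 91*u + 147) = u + 7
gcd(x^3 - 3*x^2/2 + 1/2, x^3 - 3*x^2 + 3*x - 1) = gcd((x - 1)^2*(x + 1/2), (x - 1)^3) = x^2 - 2*x + 1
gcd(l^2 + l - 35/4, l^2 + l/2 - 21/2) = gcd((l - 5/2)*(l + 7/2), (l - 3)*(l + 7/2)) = l + 7/2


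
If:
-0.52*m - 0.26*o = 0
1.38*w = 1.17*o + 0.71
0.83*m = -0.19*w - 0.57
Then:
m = -1.31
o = 2.63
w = 2.74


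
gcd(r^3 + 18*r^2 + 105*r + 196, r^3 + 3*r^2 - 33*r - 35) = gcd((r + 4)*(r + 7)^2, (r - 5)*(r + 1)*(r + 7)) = r + 7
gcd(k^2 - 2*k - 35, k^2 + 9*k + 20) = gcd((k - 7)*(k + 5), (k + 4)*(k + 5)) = k + 5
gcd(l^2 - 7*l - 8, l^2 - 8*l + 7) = 1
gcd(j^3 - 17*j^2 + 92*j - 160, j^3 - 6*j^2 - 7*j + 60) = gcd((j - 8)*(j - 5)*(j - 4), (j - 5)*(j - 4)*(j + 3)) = j^2 - 9*j + 20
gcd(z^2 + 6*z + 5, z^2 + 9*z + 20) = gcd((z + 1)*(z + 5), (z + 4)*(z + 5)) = z + 5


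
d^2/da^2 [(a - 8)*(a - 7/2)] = 2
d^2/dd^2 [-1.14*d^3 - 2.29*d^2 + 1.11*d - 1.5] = -6.84*d - 4.58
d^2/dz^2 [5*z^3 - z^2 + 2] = 30*z - 2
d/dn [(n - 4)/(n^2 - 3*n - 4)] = -1/(n^2 + 2*n + 1)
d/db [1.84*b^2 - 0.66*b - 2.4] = 3.68*b - 0.66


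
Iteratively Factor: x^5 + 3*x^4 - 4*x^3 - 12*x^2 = (x + 3)*(x^4 - 4*x^2) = x*(x + 3)*(x^3 - 4*x) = x^2*(x + 3)*(x^2 - 4) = x^2*(x + 2)*(x + 3)*(x - 2)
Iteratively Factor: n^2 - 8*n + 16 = (n - 4)*(n - 4)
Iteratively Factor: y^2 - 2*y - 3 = (y + 1)*(y - 3)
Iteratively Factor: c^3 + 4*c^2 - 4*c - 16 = (c - 2)*(c^2 + 6*c + 8) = (c - 2)*(c + 2)*(c + 4)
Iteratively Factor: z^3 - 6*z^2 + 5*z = (z - 5)*(z^2 - z) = (z - 5)*(z - 1)*(z)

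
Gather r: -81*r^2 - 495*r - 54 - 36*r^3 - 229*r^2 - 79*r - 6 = -36*r^3 - 310*r^2 - 574*r - 60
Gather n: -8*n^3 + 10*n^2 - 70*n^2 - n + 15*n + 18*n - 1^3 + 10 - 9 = -8*n^3 - 60*n^2 + 32*n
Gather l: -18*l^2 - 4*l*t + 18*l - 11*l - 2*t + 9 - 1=-18*l^2 + l*(7 - 4*t) - 2*t + 8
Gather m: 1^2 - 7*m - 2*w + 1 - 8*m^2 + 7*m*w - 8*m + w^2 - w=-8*m^2 + m*(7*w - 15) + w^2 - 3*w + 2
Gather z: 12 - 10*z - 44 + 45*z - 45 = 35*z - 77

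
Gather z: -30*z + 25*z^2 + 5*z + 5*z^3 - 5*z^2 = 5*z^3 + 20*z^2 - 25*z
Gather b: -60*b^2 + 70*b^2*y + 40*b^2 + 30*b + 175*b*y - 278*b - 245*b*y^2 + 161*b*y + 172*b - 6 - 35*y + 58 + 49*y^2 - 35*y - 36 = b^2*(70*y - 20) + b*(-245*y^2 + 336*y - 76) + 49*y^2 - 70*y + 16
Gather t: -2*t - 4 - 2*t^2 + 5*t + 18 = -2*t^2 + 3*t + 14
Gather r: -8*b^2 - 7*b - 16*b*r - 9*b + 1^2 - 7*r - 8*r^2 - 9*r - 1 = -8*b^2 - 16*b - 8*r^2 + r*(-16*b - 16)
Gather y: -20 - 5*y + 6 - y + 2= -6*y - 12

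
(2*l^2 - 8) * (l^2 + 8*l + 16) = 2*l^4 + 16*l^3 + 24*l^2 - 64*l - 128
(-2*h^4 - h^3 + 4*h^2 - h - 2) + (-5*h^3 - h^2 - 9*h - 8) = -2*h^4 - 6*h^3 + 3*h^2 - 10*h - 10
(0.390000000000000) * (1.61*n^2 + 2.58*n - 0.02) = 0.6279*n^2 + 1.0062*n - 0.0078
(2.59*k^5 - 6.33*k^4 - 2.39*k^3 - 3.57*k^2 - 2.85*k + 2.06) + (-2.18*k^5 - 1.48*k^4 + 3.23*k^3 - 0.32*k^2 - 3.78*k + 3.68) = 0.41*k^5 - 7.81*k^4 + 0.84*k^3 - 3.89*k^2 - 6.63*k + 5.74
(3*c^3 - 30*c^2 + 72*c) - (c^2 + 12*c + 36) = 3*c^3 - 31*c^2 + 60*c - 36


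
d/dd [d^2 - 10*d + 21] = 2*d - 10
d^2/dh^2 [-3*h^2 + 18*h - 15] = -6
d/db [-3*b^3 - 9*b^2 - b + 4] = -9*b^2 - 18*b - 1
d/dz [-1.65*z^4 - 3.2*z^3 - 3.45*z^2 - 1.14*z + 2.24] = -6.6*z^3 - 9.6*z^2 - 6.9*z - 1.14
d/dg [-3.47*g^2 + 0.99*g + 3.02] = 0.99 - 6.94*g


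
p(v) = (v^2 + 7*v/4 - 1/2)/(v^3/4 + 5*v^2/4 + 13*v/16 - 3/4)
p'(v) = (2*v + 7/4)/(v^3/4 + 5*v^2/4 + 13*v/16 - 3/4) + (-3*v^2/4 - 5*v/2 - 13/16)*(v^2 + 7*v/4 - 1/2)/(v^3/4 + 5*v^2/4 + 13*v/16 - 3/4)^2 = 8*(-8*v^4 - 28*v^3 - 32*v^2 - 8*v - 29)/(16*v^6 + 160*v^5 + 504*v^4 + 424*v^3 - 311*v^2 - 312*v + 144)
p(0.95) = 1.51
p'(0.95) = -1.61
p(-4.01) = -302.56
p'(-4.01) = -30222.35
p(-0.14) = 0.86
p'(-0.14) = -1.26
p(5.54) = 0.47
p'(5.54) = -0.06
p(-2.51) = 1.24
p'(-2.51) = -2.08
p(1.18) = 1.25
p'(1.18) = -0.81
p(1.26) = 1.19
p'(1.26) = -0.68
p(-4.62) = -5.15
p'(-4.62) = -7.94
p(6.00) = 0.45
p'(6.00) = -0.05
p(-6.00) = -1.71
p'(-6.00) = -0.80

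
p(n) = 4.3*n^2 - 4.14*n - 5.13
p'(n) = 8.6*n - 4.14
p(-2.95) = 44.50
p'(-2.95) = -29.51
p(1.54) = -1.31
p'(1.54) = 9.10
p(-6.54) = 205.86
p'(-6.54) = -60.38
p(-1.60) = 12.50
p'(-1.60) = -17.90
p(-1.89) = 18.05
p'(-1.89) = -20.39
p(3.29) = 27.79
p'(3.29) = 24.15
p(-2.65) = 36.04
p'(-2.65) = -26.93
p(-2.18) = 24.33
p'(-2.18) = -22.89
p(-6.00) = 174.51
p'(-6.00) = -55.74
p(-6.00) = 174.51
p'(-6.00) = -55.74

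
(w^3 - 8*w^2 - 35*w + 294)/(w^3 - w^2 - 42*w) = (w - 7)/w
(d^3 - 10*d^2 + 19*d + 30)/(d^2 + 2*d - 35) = (d^2 - 5*d - 6)/(d + 7)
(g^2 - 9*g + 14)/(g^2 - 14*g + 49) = (g - 2)/(g - 7)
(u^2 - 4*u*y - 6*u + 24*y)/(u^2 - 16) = (u^2 - 4*u*y - 6*u + 24*y)/(u^2 - 16)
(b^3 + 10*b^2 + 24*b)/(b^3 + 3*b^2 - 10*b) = (b^2 + 10*b + 24)/(b^2 + 3*b - 10)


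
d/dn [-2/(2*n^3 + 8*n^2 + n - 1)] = 2*(6*n^2 + 16*n + 1)/(2*n^3 + 8*n^2 + n - 1)^2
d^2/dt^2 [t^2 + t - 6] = 2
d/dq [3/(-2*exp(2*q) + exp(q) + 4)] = (12*exp(q) - 3)*exp(q)/(-2*exp(2*q) + exp(q) + 4)^2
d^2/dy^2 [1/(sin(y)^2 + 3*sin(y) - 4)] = (-35*sin(y) + sin(3*y) + 13*cos(2*y)/2 - 65/2)/((sin(y) - 1)^2*(sin(y) + 4)^3)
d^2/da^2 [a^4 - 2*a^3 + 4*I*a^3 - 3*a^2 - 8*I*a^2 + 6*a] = 12*a^2 + a*(-12 + 24*I) - 6 - 16*I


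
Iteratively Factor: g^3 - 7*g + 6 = (g + 3)*(g^2 - 3*g + 2) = (g - 2)*(g + 3)*(g - 1)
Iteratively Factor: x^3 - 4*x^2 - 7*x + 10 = (x - 1)*(x^2 - 3*x - 10) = (x - 1)*(x + 2)*(x - 5)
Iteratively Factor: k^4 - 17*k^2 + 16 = (k + 4)*(k^3 - 4*k^2 - k + 4) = (k + 1)*(k + 4)*(k^2 - 5*k + 4) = (k - 4)*(k + 1)*(k + 4)*(k - 1)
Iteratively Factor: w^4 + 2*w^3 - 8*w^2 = (w)*(w^3 + 2*w^2 - 8*w) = w*(w - 2)*(w^2 + 4*w) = w*(w - 2)*(w + 4)*(w)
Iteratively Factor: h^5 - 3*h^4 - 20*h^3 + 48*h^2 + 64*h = (h - 4)*(h^4 + h^3 - 16*h^2 - 16*h) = h*(h - 4)*(h^3 + h^2 - 16*h - 16) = h*(h - 4)*(h + 4)*(h^2 - 3*h - 4) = h*(h - 4)*(h + 1)*(h + 4)*(h - 4)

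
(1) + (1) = 2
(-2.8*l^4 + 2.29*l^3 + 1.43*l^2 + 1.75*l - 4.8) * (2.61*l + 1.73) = -7.308*l^5 + 1.1329*l^4 + 7.694*l^3 + 7.0414*l^2 - 9.5005*l - 8.304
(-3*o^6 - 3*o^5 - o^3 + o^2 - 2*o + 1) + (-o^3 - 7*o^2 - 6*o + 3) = -3*o^6 - 3*o^5 - 2*o^3 - 6*o^2 - 8*o + 4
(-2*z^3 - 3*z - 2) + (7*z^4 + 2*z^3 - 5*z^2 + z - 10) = 7*z^4 - 5*z^2 - 2*z - 12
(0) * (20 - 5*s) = 0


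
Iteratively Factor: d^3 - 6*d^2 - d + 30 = (d - 3)*(d^2 - 3*d - 10) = (d - 5)*(d - 3)*(d + 2)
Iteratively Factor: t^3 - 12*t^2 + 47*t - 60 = (t - 4)*(t^2 - 8*t + 15) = (t - 4)*(t - 3)*(t - 5)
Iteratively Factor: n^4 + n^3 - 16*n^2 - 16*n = (n - 4)*(n^3 + 5*n^2 + 4*n) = (n - 4)*(n + 1)*(n^2 + 4*n) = n*(n - 4)*(n + 1)*(n + 4)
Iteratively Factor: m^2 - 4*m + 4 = (m - 2)*(m - 2)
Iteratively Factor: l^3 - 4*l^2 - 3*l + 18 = (l + 2)*(l^2 - 6*l + 9) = (l - 3)*(l + 2)*(l - 3)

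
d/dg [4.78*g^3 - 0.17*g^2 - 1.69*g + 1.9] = 14.34*g^2 - 0.34*g - 1.69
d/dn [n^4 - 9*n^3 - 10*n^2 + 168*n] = 4*n^3 - 27*n^2 - 20*n + 168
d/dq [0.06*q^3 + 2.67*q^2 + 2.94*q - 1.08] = 0.18*q^2 + 5.34*q + 2.94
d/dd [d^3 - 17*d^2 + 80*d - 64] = 3*d^2 - 34*d + 80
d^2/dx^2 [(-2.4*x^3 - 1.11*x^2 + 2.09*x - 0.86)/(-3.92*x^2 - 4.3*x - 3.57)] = (-80.0729920000001*x^3 + 207.14232*x^2 + 445.993296*x + 100.19329)/(60.236288*x^6 + 198.22656*x^5 + 382.016544*x^4 + 440.56252*x^3 + 347.907924*x^2 + 164.40921*x + 45.499293)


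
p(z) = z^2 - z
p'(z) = 2*z - 1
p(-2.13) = 6.67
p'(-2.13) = -5.26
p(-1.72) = 4.68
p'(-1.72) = -4.44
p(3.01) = 6.05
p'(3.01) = 5.02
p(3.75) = 10.31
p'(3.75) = 6.50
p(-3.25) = 13.81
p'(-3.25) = -7.50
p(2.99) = 5.95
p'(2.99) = 4.98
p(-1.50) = 3.75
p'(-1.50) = -4.00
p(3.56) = 9.11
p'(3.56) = 6.12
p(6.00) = 30.00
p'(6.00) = 11.00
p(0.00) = 0.00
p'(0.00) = -1.00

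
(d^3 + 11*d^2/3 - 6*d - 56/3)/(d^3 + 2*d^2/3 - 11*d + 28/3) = (d + 2)/(d - 1)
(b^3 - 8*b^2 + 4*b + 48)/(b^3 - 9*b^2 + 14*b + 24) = (b + 2)/(b + 1)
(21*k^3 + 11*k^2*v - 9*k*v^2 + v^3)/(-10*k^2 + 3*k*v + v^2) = (21*k^3 + 11*k^2*v - 9*k*v^2 + v^3)/(-10*k^2 + 3*k*v + v^2)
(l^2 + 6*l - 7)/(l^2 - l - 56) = (l - 1)/(l - 8)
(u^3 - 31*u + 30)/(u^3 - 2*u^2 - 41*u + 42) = (u - 5)/(u - 7)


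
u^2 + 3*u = u*(u + 3)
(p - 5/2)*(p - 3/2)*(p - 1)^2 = p^4 - 6*p^3 + 51*p^2/4 - 23*p/2 + 15/4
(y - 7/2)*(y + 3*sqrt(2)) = y^2 - 7*y/2 + 3*sqrt(2)*y - 21*sqrt(2)/2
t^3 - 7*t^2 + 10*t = t*(t - 5)*(t - 2)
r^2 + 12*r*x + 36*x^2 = (r + 6*x)^2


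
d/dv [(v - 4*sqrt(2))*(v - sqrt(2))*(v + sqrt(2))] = 3*v^2 - 8*sqrt(2)*v - 2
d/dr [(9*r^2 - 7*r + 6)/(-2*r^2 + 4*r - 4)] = (11*r^2 - 24*r + 2)/(2*(r^4 - 4*r^3 + 8*r^2 - 8*r + 4))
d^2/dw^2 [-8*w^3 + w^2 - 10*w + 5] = 2 - 48*w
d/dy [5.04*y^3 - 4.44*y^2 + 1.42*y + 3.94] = 15.12*y^2 - 8.88*y + 1.42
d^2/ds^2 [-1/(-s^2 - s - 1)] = 2*(-s^2 - s + (2*s + 1)^2 - 1)/(s^2 + s + 1)^3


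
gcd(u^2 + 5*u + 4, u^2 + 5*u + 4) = u^2 + 5*u + 4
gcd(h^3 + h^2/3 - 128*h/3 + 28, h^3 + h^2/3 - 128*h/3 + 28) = h^3 + h^2/3 - 128*h/3 + 28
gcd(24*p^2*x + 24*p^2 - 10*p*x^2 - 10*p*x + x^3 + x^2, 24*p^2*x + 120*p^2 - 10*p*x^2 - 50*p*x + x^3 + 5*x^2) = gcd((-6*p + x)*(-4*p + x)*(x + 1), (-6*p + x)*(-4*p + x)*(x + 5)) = 24*p^2 - 10*p*x + x^2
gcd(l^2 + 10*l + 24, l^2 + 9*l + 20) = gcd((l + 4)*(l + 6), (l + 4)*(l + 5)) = l + 4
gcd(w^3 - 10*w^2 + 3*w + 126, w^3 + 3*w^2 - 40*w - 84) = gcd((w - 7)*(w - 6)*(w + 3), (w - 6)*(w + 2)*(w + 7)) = w - 6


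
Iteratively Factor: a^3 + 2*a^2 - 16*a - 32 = (a + 4)*(a^2 - 2*a - 8) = (a + 2)*(a + 4)*(a - 4)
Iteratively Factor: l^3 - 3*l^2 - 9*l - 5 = (l + 1)*(l^2 - 4*l - 5) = (l - 5)*(l + 1)*(l + 1)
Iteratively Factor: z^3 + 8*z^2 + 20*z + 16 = (z + 4)*(z^2 + 4*z + 4) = (z + 2)*(z + 4)*(z + 2)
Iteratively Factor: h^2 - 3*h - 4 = (h + 1)*(h - 4)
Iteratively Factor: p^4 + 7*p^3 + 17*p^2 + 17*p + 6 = (p + 3)*(p^3 + 4*p^2 + 5*p + 2) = (p + 2)*(p + 3)*(p^2 + 2*p + 1) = (p + 1)*(p + 2)*(p + 3)*(p + 1)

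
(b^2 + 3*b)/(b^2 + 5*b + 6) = b/(b + 2)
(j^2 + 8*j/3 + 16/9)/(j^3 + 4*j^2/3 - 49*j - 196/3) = (j + 4/3)/(j^2 - 49)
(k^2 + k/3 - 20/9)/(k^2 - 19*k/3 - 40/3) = (k - 4/3)/(k - 8)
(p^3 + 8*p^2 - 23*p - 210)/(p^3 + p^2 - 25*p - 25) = (p^2 + 13*p + 42)/(p^2 + 6*p + 5)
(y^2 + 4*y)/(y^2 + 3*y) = (y + 4)/(y + 3)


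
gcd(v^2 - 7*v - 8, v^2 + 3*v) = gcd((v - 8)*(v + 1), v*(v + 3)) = 1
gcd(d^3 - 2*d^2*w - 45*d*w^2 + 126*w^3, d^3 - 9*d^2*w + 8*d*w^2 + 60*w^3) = -d + 6*w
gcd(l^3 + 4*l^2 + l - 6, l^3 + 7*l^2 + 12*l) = l + 3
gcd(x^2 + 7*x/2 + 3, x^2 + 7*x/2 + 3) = x^2 + 7*x/2 + 3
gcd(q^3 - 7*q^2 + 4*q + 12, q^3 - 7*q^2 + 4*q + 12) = q^3 - 7*q^2 + 4*q + 12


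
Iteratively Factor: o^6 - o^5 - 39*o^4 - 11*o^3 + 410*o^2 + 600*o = (o)*(o^5 - o^4 - 39*o^3 - 11*o^2 + 410*o + 600) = o*(o - 5)*(o^4 + 4*o^3 - 19*o^2 - 106*o - 120) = o*(o - 5)^2*(o^3 + 9*o^2 + 26*o + 24) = o*(o - 5)^2*(o + 4)*(o^2 + 5*o + 6) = o*(o - 5)^2*(o + 3)*(o + 4)*(o + 2)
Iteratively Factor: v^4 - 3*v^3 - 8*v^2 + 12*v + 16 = (v + 1)*(v^3 - 4*v^2 - 4*v + 16) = (v + 1)*(v + 2)*(v^2 - 6*v + 8) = (v - 4)*(v + 1)*(v + 2)*(v - 2)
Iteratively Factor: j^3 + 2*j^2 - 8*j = (j - 2)*(j^2 + 4*j) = j*(j - 2)*(j + 4)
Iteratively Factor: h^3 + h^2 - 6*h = (h)*(h^2 + h - 6) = h*(h + 3)*(h - 2)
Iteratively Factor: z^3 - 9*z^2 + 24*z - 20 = (z - 2)*(z^2 - 7*z + 10) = (z - 2)^2*(z - 5)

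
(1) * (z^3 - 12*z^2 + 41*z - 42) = z^3 - 12*z^2 + 41*z - 42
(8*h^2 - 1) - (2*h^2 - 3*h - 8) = 6*h^2 + 3*h + 7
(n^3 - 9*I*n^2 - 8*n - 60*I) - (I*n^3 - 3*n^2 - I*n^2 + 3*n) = n^3 - I*n^3 + 3*n^2 - 8*I*n^2 - 11*n - 60*I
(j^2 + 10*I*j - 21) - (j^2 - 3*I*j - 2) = 13*I*j - 19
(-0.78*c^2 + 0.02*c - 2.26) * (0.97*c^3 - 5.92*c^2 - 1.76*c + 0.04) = -0.7566*c^5 + 4.637*c^4 - 0.9378*c^3 + 13.3128*c^2 + 3.9784*c - 0.0904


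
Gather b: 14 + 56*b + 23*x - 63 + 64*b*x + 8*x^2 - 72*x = b*(64*x + 56) + 8*x^2 - 49*x - 49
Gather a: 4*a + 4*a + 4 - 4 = 8*a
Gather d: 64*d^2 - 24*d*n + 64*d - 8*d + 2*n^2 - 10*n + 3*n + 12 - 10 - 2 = 64*d^2 + d*(56 - 24*n) + 2*n^2 - 7*n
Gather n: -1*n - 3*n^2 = -3*n^2 - n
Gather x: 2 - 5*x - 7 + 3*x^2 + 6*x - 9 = 3*x^2 + x - 14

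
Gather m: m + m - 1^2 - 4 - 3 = 2*m - 8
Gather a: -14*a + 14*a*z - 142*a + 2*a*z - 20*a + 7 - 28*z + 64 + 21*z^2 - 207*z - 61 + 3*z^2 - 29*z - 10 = a*(16*z - 176) + 24*z^2 - 264*z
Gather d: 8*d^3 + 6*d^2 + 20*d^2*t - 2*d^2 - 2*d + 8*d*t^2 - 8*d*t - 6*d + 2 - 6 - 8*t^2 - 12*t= 8*d^3 + d^2*(20*t + 4) + d*(8*t^2 - 8*t - 8) - 8*t^2 - 12*t - 4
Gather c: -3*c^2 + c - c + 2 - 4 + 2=-3*c^2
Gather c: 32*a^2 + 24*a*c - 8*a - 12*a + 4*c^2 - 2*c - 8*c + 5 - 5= 32*a^2 - 20*a + 4*c^2 + c*(24*a - 10)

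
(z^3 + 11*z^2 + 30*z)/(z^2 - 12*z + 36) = z*(z^2 + 11*z + 30)/(z^2 - 12*z + 36)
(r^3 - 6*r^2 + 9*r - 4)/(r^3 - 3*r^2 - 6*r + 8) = (r - 1)/(r + 2)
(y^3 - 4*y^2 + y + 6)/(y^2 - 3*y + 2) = (y^2 - 2*y - 3)/(y - 1)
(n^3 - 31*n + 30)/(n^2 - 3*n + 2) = (n^2 + n - 30)/(n - 2)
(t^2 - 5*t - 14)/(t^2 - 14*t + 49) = (t + 2)/(t - 7)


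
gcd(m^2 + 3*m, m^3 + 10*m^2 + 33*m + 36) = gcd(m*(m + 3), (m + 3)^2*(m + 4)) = m + 3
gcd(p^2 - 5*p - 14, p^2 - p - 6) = p + 2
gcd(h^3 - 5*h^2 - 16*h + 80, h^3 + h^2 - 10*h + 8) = h + 4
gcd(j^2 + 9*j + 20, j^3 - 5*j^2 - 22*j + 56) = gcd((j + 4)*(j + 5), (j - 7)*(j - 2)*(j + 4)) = j + 4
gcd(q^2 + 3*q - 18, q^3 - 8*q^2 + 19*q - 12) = q - 3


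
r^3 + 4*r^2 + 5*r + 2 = (r + 1)^2*(r + 2)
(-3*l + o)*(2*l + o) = -6*l^2 - l*o + o^2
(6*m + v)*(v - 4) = 6*m*v - 24*m + v^2 - 4*v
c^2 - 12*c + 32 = (c - 8)*(c - 4)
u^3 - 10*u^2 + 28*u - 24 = (u - 6)*(u - 2)^2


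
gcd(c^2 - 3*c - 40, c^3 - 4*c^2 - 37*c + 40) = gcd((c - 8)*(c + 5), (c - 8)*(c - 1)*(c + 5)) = c^2 - 3*c - 40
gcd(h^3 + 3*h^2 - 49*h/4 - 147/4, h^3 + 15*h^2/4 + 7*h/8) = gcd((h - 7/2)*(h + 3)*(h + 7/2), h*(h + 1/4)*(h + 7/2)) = h + 7/2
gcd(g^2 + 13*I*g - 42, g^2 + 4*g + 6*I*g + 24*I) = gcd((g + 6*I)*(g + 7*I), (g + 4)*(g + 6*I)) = g + 6*I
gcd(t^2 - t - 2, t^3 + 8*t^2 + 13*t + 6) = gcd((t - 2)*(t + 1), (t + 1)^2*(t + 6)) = t + 1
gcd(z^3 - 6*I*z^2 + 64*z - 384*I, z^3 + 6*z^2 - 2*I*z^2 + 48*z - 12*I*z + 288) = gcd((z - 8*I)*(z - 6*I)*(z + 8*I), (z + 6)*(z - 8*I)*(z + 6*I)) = z - 8*I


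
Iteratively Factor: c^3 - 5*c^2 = (c - 5)*(c^2) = c*(c - 5)*(c)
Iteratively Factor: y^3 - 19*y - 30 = (y + 2)*(y^2 - 2*y - 15) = (y + 2)*(y + 3)*(y - 5)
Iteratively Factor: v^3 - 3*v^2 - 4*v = (v + 1)*(v^2 - 4*v) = (v - 4)*(v + 1)*(v)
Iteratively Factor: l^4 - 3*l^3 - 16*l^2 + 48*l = (l - 4)*(l^3 + l^2 - 12*l) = (l - 4)*(l - 3)*(l^2 + 4*l) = (l - 4)*(l - 3)*(l + 4)*(l)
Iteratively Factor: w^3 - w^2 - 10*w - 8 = (w + 2)*(w^2 - 3*w - 4) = (w + 1)*(w + 2)*(w - 4)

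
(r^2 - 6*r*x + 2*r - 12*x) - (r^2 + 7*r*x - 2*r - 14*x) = -13*r*x + 4*r + 2*x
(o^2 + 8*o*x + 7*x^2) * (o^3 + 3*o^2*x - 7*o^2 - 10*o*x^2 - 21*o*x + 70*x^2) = o^5 + 11*o^4*x - 7*o^4 + 21*o^3*x^2 - 77*o^3*x - 59*o^2*x^3 - 147*o^2*x^2 - 70*o*x^4 + 413*o*x^3 + 490*x^4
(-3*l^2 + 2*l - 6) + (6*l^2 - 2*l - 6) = 3*l^2 - 12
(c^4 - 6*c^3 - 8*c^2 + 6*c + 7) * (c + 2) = c^5 - 4*c^4 - 20*c^3 - 10*c^2 + 19*c + 14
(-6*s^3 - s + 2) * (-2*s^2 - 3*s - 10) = 12*s^5 + 18*s^4 + 62*s^3 - s^2 + 4*s - 20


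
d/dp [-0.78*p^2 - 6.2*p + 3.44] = -1.56*p - 6.2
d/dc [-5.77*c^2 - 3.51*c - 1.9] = -11.54*c - 3.51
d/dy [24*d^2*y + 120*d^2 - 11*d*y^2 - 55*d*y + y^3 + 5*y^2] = 24*d^2 - 22*d*y - 55*d + 3*y^2 + 10*y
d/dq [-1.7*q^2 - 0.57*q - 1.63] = -3.4*q - 0.57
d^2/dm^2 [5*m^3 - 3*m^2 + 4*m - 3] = 30*m - 6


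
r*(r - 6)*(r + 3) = r^3 - 3*r^2 - 18*r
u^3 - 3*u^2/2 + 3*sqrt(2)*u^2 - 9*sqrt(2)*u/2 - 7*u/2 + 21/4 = (u - 3/2)*(u - sqrt(2)/2)*(u + 7*sqrt(2)/2)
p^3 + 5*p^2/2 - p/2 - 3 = (p - 1)*(p + 3/2)*(p + 2)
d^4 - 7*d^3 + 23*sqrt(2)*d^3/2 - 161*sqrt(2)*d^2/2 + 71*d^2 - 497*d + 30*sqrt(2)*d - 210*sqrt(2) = (d - 7)*(d + sqrt(2)/2)*(d + 5*sqrt(2))*(d + 6*sqrt(2))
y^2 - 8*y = y*(y - 8)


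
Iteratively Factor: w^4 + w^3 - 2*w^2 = (w)*(w^3 + w^2 - 2*w) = w*(w + 2)*(w^2 - w) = w^2*(w + 2)*(w - 1)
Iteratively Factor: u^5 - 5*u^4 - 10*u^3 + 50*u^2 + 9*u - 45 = (u + 1)*(u^4 - 6*u^3 - 4*u^2 + 54*u - 45) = (u - 5)*(u + 1)*(u^3 - u^2 - 9*u + 9) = (u - 5)*(u - 3)*(u + 1)*(u^2 + 2*u - 3) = (u - 5)*(u - 3)*(u - 1)*(u + 1)*(u + 3)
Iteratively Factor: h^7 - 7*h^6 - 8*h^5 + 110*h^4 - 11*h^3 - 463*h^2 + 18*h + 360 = (h - 5)*(h^6 - 2*h^5 - 18*h^4 + 20*h^3 + 89*h^2 - 18*h - 72) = (h - 5)*(h + 1)*(h^5 - 3*h^4 - 15*h^3 + 35*h^2 + 54*h - 72) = (h - 5)*(h - 1)*(h + 1)*(h^4 - 2*h^3 - 17*h^2 + 18*h + 72) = (h - 5)*(h - 3)*(h - 1)*(h + 1)*(h^3 + h^2 - 14*h - 24) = (h - 5)*(h - 4)*(h - 3)*(h - 1)*(h + 1)*(h^2 + 5*h + 6) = (h - 5)*(h - 4)*(h - 3)*(h - 1)*(h + 1)*(h + 2)*(h + 3)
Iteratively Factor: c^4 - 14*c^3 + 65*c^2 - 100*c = (c - 5)*(c^3 - 9*c^2 + 20*c) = c*(c - 5)*(c^2 - 9*c + 20) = c*(c - 5)^2*(c - 4)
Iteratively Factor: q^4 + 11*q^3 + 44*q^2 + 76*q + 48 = (q + 2)*(q^3 + 9*q^2 + 26*q + 24) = (q + 2)*(q + 4)*(q^2 + 5*q + 6) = (q + 2)^2*(q + 4)*(q + 3)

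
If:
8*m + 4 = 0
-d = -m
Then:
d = -1/2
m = -1/2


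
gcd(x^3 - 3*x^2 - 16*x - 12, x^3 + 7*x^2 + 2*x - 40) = 1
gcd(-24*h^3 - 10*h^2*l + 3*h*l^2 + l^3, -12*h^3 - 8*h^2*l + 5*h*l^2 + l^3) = 1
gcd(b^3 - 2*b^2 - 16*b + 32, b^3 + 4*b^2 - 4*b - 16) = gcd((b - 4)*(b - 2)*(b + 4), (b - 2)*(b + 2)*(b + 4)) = b^2 + 2*b - 8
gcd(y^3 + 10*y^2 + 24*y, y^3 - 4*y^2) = y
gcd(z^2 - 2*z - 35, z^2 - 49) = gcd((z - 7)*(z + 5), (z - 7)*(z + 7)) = z - 7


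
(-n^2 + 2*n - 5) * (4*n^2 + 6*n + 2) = -4*n^4 + 2*n^3 - 10*n^2 - 26*n - 10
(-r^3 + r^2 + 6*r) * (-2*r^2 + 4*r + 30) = 2*r^5 - 6*r^4 - 38*r^3 + 54*r^2 + 180*r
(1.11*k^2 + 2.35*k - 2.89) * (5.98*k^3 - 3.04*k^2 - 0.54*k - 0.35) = 6.6378*k^5 + 10.6786*k^4 - 25.0256*k^3 + 7.1281*k^2 + 0.7381*k + 1.0115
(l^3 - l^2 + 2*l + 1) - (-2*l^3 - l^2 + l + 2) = 3*l^3 + l - 1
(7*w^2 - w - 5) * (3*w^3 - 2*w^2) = 21*w^5 - 17*w^4 - 13*w^3 + 10*w^2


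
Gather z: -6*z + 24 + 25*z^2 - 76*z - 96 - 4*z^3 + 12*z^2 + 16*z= -4*z^3 + 37*z^2 - 66*z - 72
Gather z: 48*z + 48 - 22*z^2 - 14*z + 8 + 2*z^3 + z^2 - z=2*z^3 - 21*z^2 + 33*z + 56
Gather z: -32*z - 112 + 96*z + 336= 64*z + 224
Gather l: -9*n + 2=2 - 9*n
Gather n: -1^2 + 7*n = 7*n - 1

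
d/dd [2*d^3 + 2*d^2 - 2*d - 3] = 6*d^2 + 4*d - 2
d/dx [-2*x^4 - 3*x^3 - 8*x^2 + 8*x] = -8*x^3 - 9*x^2 - 16*x + 8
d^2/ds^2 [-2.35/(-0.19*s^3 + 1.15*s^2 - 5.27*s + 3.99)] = ((5.405 - 2.679*s)*(0.19*s^3 - 1.15*s^2 + 5.27*s - 3.99) + 2.35*(0.57*s^2 - 2.3*s + 5.27)*(1.14*s^2 - 4.6*s + 10.54))/(0.19*s^3 - 1.15*s^2 + 5.27*s - 3.99)^3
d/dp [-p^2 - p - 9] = -2*p - 1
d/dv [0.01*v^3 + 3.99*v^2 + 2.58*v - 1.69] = 0.03*v^2 + 7.98*v + 2.58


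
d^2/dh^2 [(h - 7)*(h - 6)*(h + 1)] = 6*h - 24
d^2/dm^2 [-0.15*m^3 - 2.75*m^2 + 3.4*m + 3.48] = -0.9*m - 5.5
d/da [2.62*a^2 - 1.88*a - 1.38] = 5.24*a - 1.88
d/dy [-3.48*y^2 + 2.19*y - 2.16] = 2.19 - 6.96*y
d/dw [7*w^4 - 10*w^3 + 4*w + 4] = 28*w^3 - 30*w^2 + 4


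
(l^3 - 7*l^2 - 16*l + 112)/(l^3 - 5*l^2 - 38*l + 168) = (l + 4)/(l + 6)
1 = 1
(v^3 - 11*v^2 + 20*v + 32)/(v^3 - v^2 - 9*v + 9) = (v^3 - 11*v^2 + 20*v + 32)/(v^3 - v^2 - 9*v + 9)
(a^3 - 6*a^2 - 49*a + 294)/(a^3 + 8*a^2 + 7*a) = (a^2 - 13*a + 42)/(a*(a + 1))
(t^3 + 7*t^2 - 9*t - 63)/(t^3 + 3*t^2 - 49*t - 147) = (t - 3)/(t - 7)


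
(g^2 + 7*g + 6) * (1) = g^2 + 7*g + 6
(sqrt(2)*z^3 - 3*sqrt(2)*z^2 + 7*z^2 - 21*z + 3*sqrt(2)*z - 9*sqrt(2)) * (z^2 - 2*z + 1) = sqrt(2)*z^5 - 5*sqrt(2)*z^4 + 7*z^4 - 35*z^3 + 10*sqrt(2)*z^3 - 18*sqrt(2)*z^2 + 49*z^2 - 21*z + 21*sqrt(2)*z - 9*sqrt(2)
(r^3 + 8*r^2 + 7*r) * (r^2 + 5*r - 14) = r^5 + 13*r^4 + 33*r^3 - 77*r^2 - 98*r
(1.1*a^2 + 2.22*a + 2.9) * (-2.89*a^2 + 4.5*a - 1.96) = -3.179*a^4 - 1.4658*a^3 - 0.547000000000001*a^2 + 8.6988*a - 5.684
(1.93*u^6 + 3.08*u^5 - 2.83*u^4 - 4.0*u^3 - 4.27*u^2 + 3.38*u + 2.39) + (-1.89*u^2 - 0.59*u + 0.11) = 1.93*u^6 + 3.08*u^5 - 2.83*u^4 - 4.0*u^3 - 6.16*u^2 + 2.79*u + 2.5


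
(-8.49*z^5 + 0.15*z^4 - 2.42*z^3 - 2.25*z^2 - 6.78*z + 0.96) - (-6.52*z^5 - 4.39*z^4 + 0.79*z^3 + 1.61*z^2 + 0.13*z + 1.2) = -1.97*z^5 + 4.54*z^4 - 3.21*z^3 - 3.86*z^2 - 6.91*z - 0.24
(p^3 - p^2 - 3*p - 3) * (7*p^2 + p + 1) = 7*p^5 - 6*p^4 - 21*p^3 - 25*p^2 - 6*p - 3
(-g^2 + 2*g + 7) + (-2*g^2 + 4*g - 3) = -3*g^2 + 6*g + 4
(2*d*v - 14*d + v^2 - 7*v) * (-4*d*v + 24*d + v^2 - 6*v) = -8*d^2*v^2 + 104*d^2*v - 336*d^2 - 2*d*v^3 + 26*d*v^2 - 84*d*v + v^4 - 13*v^3 + 42*v^2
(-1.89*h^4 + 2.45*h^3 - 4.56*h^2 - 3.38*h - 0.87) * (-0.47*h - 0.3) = 0.8883*h^5 - 0.5845*h^4 + 1.4082*h^3 + 2.9566*h^2 + 1.4229*h + 0.261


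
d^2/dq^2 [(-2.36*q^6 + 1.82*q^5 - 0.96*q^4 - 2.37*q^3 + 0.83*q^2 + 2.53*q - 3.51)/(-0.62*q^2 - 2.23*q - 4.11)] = (10.886208*q^8 + 93.690432*q^7 + 399.665184*q^6 + 854.121792*q^5 + 738.856836*q^4 - 462.250302*q^3 + 345.713058*q^2 + 308.004894*q + 35.356926)/(0.238328*q^6 + 2.571636*q^5 + 13.989246*q^4 + 45.184483*q^3 + 92.735163*q^2 + 113.008149*q + 69.426531)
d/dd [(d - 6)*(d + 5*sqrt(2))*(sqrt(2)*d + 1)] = 3*sqrt(2)*d^2 - 12*sqrt(2)*d + 22*d - 66 + 5*sqrt(2)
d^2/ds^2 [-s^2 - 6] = -2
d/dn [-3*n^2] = -6*n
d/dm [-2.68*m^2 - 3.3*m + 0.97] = -5.36*m - 3.3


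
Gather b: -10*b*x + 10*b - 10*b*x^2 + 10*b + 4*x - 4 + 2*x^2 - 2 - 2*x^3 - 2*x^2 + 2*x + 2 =b*(-10*x^2 - 10*x + 20) - 2*x^3 + 6*x - 4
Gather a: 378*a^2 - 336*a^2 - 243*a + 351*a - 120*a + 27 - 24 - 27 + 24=42*a^2 - 12*a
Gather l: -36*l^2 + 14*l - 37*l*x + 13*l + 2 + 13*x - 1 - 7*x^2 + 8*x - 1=-36*l^2 + l*(27 - 37*x) - 7*x^2 + 21*x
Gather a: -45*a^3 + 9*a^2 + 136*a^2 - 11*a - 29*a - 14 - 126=-45*a^3 + 145*a^2 - 40*a - 140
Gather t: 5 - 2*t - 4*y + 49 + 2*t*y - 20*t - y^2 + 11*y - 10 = t*(2*y - 22) - y^2 + 7*y + 44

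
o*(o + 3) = o^2 + 3*o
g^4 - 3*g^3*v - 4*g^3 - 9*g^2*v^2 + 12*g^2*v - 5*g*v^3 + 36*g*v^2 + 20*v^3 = (g - 4)*(g - 5*v)*(g + v)^2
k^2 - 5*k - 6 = (k - 6)*(k + 1)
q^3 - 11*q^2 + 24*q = q*(q - 8)*(q - 3)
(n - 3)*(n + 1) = n^2 - 2*n - 3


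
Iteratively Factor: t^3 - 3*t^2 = (t - 3)*(t^2) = t*(t - 3)*(t)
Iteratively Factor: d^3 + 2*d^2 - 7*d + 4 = (d + 4)*(d^2 - 2*d + 1) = (d - 1)*(d + 4)*(d - 1)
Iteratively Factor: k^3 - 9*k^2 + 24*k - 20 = (k - 5)*(k^2 - 4*k + 4) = (k - 5)*(k - 2)*(k - 2)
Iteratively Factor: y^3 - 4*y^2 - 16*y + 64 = (y - 4)*(y^2 - 16) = (y - 4)*(y + 4)*(y - 4)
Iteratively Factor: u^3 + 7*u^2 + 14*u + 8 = (u + 1)*(u^2 + 6*u + 8) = (u + 1)*(u + 4)*(u + 2)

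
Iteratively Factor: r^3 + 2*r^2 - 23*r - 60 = (r + 3)*(r^2 - r - 20) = (r - 5)*(r + 3)*(r + 4)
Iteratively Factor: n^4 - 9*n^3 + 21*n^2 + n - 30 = (n - 2)*(n^3 - 7*n^2 + 7*n + 15) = (n - 5)*(n - 2)*(n^2 - 2*n - 3) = (n - 5)*(n - 3)*(n - 2)*(n + 1)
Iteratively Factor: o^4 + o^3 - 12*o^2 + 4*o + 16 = (o + 4)*(o^3 - 3*o^2 + 4) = (o + 1)*(o + 4)*(o^2 - 4*o + 4) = (o - 2)*(o + 1)*(o + 4)*(o - 2)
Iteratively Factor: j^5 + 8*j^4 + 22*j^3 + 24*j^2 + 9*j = (j + 1)*(j^4 + 7*j^3 + 15*j^2 + 9*j) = j*(j + 1)*(j^3 + 7*j^2 + 15*j + 9) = j*(j + 1)*(j + 3)*(j^2 + 4*j + 3) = j*(j + 1)^2*(j + 3)*(j + 3)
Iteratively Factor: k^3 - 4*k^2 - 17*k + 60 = (k - 3)*(k^2 - k - 20) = (k - 3)*(k + 4)*(k - 5)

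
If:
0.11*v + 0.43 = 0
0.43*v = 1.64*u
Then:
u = -1.02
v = -3.91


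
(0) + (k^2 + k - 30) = k^2 + k - 30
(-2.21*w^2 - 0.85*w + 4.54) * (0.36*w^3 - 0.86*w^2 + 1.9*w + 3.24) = -0.7956*w^5 + 1.5946*w^4 - 1.8336*w^3 - 12.6798*w^2 + 5.872*w + 14.7096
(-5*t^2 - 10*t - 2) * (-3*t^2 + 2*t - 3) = 15*t^4 + 20*t^3 + t^2 + 26*t + 6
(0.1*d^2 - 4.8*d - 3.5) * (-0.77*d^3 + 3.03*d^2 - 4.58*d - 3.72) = -0.077*d^5 + 3.999*d^4 - 12.307*d^3 + 11.007*d^2 + 33.886*d + 13.02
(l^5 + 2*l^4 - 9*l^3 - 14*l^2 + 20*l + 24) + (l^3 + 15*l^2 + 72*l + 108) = l^5 + 2*l^4 - 8*l^3 + l^2 + 92*l + 132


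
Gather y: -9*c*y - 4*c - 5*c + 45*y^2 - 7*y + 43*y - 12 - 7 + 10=-9*c + 45*y^2 + y*(36 - 9*c) - 9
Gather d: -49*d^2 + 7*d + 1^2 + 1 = -49*d^2 + 7*d + 2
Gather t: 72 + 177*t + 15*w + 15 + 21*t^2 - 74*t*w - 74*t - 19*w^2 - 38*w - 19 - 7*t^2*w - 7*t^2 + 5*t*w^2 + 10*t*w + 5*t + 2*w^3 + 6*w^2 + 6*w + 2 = t^2*(14 - 7*w) + t*(5*w^2 - 64*w + 108) + 2*w^3 - 13*w^2 - 17*w + 70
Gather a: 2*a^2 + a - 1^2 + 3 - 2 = 2*a^2 + a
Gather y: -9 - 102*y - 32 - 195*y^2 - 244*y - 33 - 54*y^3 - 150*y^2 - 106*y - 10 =-54*y^3 - 345*y^2 - 452*y - 84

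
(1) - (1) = 0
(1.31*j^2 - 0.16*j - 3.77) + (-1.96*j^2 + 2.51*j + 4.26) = -0.65*j^2 + 2.35*j + 0.49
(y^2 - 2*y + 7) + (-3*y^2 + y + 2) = -2*y^2 - y + 9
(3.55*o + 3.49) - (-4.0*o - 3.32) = 7.55*o + 6.81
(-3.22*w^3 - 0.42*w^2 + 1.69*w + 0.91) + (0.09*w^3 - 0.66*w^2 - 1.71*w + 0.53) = -3.13*w^3 - 1.08*w^2 - 0.02*w + 1.44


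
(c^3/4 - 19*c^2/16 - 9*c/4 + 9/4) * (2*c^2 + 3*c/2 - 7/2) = c^5/2 - 2*c^4 - 229*c^3/32 + 169*c^2/32 + 45*c/4 - 63/8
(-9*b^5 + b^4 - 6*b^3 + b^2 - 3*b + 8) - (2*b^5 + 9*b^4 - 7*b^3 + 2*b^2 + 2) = -11*b^5 - 8*b^4 + b^3 - b^2 - 3*b + 6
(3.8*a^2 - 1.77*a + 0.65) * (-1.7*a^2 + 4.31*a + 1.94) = -6.46*a^4 + 19.387*a^3 - 1.3617*a^2 - 0.6323*a + 1.261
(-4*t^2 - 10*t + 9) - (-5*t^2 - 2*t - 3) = t^2 - 8*t + 12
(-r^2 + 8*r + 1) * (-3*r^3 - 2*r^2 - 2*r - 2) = 3*r^5 - 22*r^4 - 17*r^3 - 16*r^2 - 18*r - 2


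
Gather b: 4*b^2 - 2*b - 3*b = 4*b^2 - 5*b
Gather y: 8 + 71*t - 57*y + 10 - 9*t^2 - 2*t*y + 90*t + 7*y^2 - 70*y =-9*t^2 + 161*t + 7*y^2 + y*(-2*t - 127) + 18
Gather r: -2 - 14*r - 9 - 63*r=-77*r - 11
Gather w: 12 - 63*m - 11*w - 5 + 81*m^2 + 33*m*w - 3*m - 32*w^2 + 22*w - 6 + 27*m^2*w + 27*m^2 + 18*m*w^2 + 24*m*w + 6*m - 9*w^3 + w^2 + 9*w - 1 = 108*m^2 - 60*m - 9*w^3 + w^2*(18*m - 31) + w*(27*m^2 + 57*m + 20)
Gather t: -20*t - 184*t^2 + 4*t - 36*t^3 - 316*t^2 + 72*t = -36*t^3 - 500*t^2 + 56*t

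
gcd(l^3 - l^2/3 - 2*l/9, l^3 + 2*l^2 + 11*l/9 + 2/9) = l + 1/3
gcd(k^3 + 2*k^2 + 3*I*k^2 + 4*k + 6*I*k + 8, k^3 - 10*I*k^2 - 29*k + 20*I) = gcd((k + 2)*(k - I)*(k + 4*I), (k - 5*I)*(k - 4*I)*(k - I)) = k - I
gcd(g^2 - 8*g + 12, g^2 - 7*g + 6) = g - 6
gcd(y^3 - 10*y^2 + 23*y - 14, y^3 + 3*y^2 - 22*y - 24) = 1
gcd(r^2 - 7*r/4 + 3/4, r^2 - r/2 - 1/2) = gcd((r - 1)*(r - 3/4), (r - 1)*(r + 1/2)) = r - 1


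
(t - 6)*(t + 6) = t^2 - 36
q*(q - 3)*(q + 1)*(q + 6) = q^4 + 4*q^3 - 15*q^2 - 18*q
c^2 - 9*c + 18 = (c - 6)*(c - 3)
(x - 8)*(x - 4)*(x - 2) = x^3 - 14*x^2 + 56*x - 64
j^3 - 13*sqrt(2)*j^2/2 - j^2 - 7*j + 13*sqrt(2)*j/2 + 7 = (j - 1)*(j - 7*sqrt(2))*(j + sqrt(2)/2)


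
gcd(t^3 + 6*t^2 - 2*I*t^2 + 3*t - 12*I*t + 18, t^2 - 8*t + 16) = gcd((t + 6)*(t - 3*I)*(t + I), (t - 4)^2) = 1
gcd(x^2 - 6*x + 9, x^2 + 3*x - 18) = x - 3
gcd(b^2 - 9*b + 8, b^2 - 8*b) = b - 8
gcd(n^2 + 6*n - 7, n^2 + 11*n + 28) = n + 7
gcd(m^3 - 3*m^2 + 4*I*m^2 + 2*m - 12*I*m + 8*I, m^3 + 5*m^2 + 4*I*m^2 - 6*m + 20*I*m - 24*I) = m^2 + m*(-1 + 4*I) - 4*I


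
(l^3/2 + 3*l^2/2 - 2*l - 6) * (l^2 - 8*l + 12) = l^5/2 - 5*l^4/2 - 8*l^3 + 28*l^2 + 24*l - 72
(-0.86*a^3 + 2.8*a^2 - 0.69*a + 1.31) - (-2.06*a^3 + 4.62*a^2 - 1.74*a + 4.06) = 1.2*a^3 - 1.82*a^2 + 1.05*a - 2.75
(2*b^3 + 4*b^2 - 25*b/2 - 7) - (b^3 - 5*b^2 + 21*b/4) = b^3 + 9*b^2 - 71*b/4 - 7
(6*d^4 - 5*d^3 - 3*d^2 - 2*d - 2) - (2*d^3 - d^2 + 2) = 6*d^4 - 7*d^3 - 2*d^2 - 2*d - 4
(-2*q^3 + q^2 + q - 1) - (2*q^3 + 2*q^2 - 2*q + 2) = -4*q^3 - q^2 + 3*q - 3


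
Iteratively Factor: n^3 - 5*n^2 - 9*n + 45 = (n - 5)*(n^2 - 9) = (n - 5)*(n + 3)*(n - 3)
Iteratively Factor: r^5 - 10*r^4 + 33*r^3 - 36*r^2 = (r - 4)*(r^4 - 6*r^3 + 9*r^2) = r*(r - 4)*(r^3 - 6*r^2 + 9*r) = r*(r - 4)*(r - 3)*(r^2 - 3*r) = r*(r - 4)*(r - 3)^2*(r)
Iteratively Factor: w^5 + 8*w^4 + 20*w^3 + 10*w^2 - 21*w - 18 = (w + 3)*(w^4 + 5*w^3 + 5*w^2 - 5*w - 6) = (w + 3)^2*(w^3 + 2*w^2 - w - 2) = (w - 1)*(w + 3)^2*(w^2 + 3*w + 2) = (w - 1)*(w + 1)*(w + 3)^2*(w + 2)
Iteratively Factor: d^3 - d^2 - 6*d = (d + 2)*(d^2 - 3*d) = d*(d + 2)*(d - 3)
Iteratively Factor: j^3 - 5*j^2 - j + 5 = (j + 1)*(j^2 - 6*j + 5) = (j - 5)*(j + 1)*(j - 1)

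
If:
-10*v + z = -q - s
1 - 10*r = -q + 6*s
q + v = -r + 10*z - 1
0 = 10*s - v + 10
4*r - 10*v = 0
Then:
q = 8989/1861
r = 2150/1861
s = -1775/1861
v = 860/1861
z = 1386/1861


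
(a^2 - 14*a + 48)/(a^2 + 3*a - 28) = (a^2 - 14*a + 48)/(a^2 + 3*a - 28)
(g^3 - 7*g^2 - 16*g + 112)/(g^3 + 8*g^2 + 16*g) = (g^2 - 11*g + 28)/(g*(g + 4))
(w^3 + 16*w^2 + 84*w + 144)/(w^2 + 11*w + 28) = (w^2 + 12*w + 36)/(w + 7)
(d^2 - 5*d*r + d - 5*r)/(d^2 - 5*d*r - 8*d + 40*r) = (d + 1)/(d - 8)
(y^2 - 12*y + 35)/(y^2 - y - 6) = (-y^2 + 12*y - 35)/(-y^2 + y + 6)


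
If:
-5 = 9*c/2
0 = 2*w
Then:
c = -10/9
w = 0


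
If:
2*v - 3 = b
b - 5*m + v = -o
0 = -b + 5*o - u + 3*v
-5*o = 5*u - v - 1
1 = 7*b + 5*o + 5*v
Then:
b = -19/55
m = 93/1375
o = -177/275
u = 61/55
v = 73/55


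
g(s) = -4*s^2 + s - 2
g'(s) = 1 - 8*s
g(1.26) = -7.09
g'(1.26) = -9.08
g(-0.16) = -2.26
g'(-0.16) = 2.28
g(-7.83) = -255.07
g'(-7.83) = 63.64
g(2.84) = -31.42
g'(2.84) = -21.72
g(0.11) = -1.94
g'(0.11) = 0.12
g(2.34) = -21.56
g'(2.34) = -17.72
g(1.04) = -5.29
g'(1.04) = -7.32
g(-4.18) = -76.07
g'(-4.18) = 34.44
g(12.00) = -566.00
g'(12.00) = -95.00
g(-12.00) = -590.00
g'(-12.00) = 97.00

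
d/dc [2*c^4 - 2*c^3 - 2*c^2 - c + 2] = 8*c^3 - 6*c^2 - 4*c - 1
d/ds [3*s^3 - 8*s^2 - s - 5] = 9*s^2 - 16*s - 1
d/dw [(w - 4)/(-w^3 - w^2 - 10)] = (-w^3 - w^2 + w*(w - 4)*(3*w + 2) - 10)/(w^3 + w^2 + 10)^2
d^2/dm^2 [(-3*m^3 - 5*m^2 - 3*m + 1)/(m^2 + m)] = 2*(-m^3 + 3*m^2 + 3*m + 1)/(m^3*(m^3 + 3*m^2 + 3*m + 1))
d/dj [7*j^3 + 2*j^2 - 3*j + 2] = 21*j^2 + 4*j - 3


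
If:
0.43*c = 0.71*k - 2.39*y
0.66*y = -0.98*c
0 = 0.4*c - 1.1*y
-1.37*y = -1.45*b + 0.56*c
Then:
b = 0.00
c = 0.00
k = 0.00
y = 0.00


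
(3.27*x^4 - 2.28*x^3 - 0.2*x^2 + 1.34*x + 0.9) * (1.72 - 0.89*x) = -2.9103*x^5 + 7.6536*x^4 - 3.7436*x^3 - 1.5366*x^2 + 1.5038*x + 1.548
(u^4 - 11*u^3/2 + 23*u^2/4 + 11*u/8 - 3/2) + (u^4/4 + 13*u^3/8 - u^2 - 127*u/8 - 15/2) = 5*u^4/4 - 31*u^3/8 + 19*u^2/4 - 29*u/2 - 9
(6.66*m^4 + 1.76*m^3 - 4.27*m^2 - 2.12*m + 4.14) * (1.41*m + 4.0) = 9.3906*m^5 + 29.1216*m^4 + 1.0193*m^3 - 20.0692*m^2 - 2.6426*m + 16.56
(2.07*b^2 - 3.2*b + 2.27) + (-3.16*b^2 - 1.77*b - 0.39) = -1.09*b^2 - 4.97*b + 1.88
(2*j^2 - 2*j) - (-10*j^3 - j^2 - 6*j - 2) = 10*j^3 + 3*j^2 + 4*j + 2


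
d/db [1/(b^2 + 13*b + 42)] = (-2*b - 13)/(b^2 + 13*b + 42)^2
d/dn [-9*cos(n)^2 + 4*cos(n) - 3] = 2*(9*cos(n) - 2)*sin(n)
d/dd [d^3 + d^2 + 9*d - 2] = 3*d^2 + 2*d + 9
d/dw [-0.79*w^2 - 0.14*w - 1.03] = -1.58*w - 0.14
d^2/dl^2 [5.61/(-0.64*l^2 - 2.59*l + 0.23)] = (4.595712*l^2 + 18.598272*l - 5.61*(1.28*l + 2.59)*(2.56*l + 5.18) - 1.651584)/(0.64*l^2 + 2.59*l - 0.23)^3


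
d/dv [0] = 0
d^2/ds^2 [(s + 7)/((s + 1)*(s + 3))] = 2*(s^3 + 21*s^2 + 75*s + 79)/(s^6 + 12*s^5 + 57*s^4 + 136*s^3 + 171*s^2 + 108*s + 27)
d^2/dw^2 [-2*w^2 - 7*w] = -4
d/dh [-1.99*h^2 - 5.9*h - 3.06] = -3.98*h - 5.9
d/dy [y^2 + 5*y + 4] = 2*y + 5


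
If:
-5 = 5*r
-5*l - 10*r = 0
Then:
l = 2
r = -1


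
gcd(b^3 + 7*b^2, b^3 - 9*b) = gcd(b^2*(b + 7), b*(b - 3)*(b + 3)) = b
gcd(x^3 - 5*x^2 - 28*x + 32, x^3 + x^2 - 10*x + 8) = x^2 + 3*x - 4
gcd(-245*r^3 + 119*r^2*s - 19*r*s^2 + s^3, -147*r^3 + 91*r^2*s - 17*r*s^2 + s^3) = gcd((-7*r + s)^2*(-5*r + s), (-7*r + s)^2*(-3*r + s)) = 49*r^2 - 14*r*s + s^2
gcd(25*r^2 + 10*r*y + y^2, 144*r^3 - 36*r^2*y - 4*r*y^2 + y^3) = 1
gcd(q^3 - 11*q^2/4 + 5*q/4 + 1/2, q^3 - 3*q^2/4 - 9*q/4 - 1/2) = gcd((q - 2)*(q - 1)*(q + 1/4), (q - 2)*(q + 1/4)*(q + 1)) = q^2 - 7*q/4 - 1/2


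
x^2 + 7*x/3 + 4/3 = (x + 1)*(x + 4/3)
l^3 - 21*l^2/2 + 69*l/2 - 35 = (l - 5)*(l - 7/2)*(l - 2)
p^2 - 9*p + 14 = (p - 7)*(p - 2)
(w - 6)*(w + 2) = w^2 - 4*w - 12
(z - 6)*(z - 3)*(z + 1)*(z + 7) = z^4 - z^3 - 47*z^2 + 81*z + 126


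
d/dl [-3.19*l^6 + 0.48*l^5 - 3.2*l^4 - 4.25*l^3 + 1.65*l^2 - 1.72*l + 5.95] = -19.14*l^5 + 2.4*l^4 - 12.8*l^3 - 12.75*l^2 + 3.3*l - 1.72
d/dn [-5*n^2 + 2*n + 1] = 2 - 10*n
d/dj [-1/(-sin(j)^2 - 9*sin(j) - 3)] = -(2*sin(j) + 9)*cos(j)/(sin(j)^2 + 9*sin(j) + 3)^2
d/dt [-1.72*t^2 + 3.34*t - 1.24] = 3.34 - 3.44*t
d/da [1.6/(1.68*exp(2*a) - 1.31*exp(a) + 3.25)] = (2.096 - 5.376*exp(a))*exp(a)/(1.68*exp(2*a) - 1.31*exp(a) + 3.25)^2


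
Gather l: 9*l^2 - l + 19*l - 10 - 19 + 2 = 9*l^2 + 18*l - 27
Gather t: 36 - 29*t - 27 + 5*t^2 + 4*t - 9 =5*t^2 - 25*t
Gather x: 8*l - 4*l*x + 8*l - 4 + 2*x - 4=16*l + x*(2 - 4*l) - 8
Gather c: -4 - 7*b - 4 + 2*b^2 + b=2*b^2 - 6*b - 8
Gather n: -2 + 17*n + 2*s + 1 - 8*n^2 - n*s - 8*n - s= -8*n^2 + n*(9 - s) + s - 1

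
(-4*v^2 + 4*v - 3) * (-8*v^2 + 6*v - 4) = 32*v^4 - 56*v^3 + 64*v^2 - 34*v + 12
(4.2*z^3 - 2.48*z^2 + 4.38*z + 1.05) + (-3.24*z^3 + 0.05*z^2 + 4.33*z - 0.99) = 0.96*z^3 - 2.43*z^2 + 8.71*z + 0.0600000000000001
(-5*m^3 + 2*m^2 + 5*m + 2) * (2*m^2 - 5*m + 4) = -10*m^5 + 29*m^4 - 20*m^3 - 13*m^2 + 10*m + 8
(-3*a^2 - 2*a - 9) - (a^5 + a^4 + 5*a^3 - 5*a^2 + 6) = -a^5 - a^4 - 5*a^3 + 2*a^2 - 2*a - 15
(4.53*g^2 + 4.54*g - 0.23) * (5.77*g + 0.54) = 26.1381*g^3 + 28.642*g^2 + 1.1245*g - 0.1242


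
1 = 1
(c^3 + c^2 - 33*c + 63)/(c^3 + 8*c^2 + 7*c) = (c^2 - 6*c + 9)/(c*(c + 1))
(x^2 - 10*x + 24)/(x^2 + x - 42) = (x - 4)/(x + 7)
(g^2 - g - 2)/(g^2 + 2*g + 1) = (g - 2)/(g + 1)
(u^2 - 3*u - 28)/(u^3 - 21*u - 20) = (u - 7)/(u^2 - 4*u - 5)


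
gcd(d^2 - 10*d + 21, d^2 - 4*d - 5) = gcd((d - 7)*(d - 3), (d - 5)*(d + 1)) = 1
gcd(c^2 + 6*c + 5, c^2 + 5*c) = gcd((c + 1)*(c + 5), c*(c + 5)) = c + 5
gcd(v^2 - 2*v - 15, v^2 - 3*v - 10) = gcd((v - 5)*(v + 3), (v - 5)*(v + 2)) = v - 5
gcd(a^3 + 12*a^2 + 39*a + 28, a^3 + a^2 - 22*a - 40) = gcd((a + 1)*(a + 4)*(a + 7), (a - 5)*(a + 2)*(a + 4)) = a + 4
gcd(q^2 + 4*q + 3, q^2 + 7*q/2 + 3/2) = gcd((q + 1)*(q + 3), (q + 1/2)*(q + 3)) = q + 3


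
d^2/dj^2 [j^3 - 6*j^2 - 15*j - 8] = 6*j - 12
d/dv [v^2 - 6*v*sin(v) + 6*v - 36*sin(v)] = -6*v*cos(v) + 2*v - 6*sin(v) - 36*cos(v) + 6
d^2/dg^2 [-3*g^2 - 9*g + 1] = -6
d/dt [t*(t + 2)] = 2*t + 2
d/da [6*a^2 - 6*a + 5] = 12*a - 6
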